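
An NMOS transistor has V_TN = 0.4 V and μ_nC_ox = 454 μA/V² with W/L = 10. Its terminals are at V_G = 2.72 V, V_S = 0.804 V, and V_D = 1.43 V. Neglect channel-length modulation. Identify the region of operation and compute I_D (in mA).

Triode; I_D = 3.42 mA

V_GS = V_G − V_S = 2.72 − 0.804 = 1.92 V; V_DS = V_D − V_S = 1.43 − 0.804 = 0.626 V.
k_n = μ_nC_ox · (W/L) = 4.54 mA/V².
V_ov = V_GS − V_TN = 1.92 − 0.4 = 1.52 V.
Since V_DS = 0.626 V < V_ov = 1.52 V, the device is in the triode region.
I_D = k_n [V_ov · V_DS − ½ V_DS²] = 4.54 × [1.52 × 0.626 − 0.5 × 0.626²] = 3.42 mA.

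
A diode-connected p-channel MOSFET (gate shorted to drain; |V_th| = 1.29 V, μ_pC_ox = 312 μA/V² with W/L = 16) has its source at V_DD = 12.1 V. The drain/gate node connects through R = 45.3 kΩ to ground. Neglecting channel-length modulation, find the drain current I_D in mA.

With gate tied to drain, V_SG = V_SD ≥ V_SG − |V_th|, so the device is in saturation.
k_p = μ_pC_ox · (W/L) = 4.992 mA/V².
KCL at the drain: ½ k_p (V_SG − |V_th|)² = (V_DD − V_SG)/R.
Let x = V_SG − 1.29. Then 113 x² + x − 10.81 = 0, giving x = 0.305 V (positive root), so V_SG = 1.59 V.
I_D = (V_DD − V_SG)/R = (12.1 − 1.59) / 45.3 = 0.232 mA.

I_D = 0.232 mA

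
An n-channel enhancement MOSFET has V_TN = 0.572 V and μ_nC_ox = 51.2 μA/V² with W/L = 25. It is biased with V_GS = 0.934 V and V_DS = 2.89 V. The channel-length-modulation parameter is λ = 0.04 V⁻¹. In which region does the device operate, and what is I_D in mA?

k_n = μ_nC_ox · (W/L) = 1.28 mA/V².
V_ov = V_GS − V_TN = 0.934 − 0.572 = 0.362 V.
Since V_DS = 2.89 V ≥ V_ov = 0.362 V, the device is in saturation.
I_D = ½ k_n V_ov² (1 + λ V_DS) = 0.5 × 1.28 × 0.362² × (1 + 0.04 × 2.89) = 0.0936 mA.

Saturation; I_D = 0.0936 mA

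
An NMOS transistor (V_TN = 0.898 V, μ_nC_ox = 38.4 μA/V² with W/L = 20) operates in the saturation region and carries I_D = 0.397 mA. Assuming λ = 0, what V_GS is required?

k_n = μ_nC_ox · (W/L) = 0.768 mA/V².
In saturation I_D = ½ k_n (V_GS − V_TN)², so V_GS − V_TN = √(2 I_D / k_n) = √(2 × 0.397 / 0.768) = 1.02 V.
V_GS = 0.898 + 1.02 = 1.91 V.

V_GS = 1.91 V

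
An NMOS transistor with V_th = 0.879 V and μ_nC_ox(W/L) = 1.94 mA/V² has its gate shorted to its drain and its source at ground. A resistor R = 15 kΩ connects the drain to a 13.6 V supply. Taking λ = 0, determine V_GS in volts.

V_GS = 1.78 V

With gate tied to drain, V_GS = V_DS ≥ V_GS − V_th, so the device is in saturation.
KCL at the drain: ½ k_n (V_GS − V_th)² = (V_DD − V_GS)/R.
Let x = V_GS − 0.879. Then 14.5 x² + x − 12.72 = 0, giving x = 0.901 V (positive root), so V_GS = 1.78 V.
I_D = (V_DD − V_GS)/R = (13.6 − 1.78) / 15 = 0.788 mA.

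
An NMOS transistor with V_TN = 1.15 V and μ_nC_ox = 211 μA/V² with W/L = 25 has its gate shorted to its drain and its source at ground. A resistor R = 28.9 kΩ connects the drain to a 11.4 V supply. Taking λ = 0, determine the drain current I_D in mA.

I_D = 0.342 mA

With gate tied to drain, V_GS = V_DS ≥ V_GS − V_TN, so the device is in saturation.
k_n = μ_nC_ox · (W/L) = 5.275 mA/V².
KCL at the drain: ½ k_n (V_GS − V_TN)² = (V_DD − V_GS)/R.
Let x = V_GS − 1.15. Then 76.2 x² + x − 10.25 = 0, giving x = 0.36 V (positive root), so V_GS = 1.51 V.
I_D = (V_DD − V_GS)/R = (11.4 − 1.51) / 28.9 = 0.342 mA.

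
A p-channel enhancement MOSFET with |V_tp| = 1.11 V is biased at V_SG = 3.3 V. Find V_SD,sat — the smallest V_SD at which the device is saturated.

The boundary between triode and saturation is V_SD = V_SG − |V_tp| = V_ov.
V_ov = 3.3 − 1.11 = 2.19 V.

V_SD,sat = 2.19 V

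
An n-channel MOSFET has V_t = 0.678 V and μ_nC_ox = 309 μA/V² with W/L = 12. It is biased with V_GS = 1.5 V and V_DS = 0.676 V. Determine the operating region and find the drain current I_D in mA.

Triode; I_D = 1.21 mA

k_n = μ_nC_ox · (W/L) = 3.708 mA/V².
V_ov = V_GS − V_t = 1.5 − 0.678 = 0.822 V.
Since V_DS = 0.676 V < V_ov = 0.822 V, the device is in the triode region.
I_D = k_n [V_ov · V_DS − ½ V_DS²] = 3.708 × [0.822 × 0.676 − 0.5 × 0.676²] = 1.21 mA.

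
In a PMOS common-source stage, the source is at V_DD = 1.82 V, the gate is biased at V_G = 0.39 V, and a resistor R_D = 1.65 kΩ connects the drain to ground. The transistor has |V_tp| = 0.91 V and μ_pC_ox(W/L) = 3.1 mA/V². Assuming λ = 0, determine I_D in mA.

I_D = 0.419 mA

V_SG = V_DD − V_G = 1.82 − 0.39 = 1.43 V, so V_ov = 1.43 − 0.91 = 0.52 V.
Assume saturation: I_D = ½ k_p V_ov² = 0.5 × 3.1 × 0.52² = 0.419 mA, giving V_SD = V_DD − I_D R_D = 1.82 − 0.419 × 1.65 = 1.13 V.
V_SD = 1.13 V ≥ V_ov = 0.52 V, confirming saturation.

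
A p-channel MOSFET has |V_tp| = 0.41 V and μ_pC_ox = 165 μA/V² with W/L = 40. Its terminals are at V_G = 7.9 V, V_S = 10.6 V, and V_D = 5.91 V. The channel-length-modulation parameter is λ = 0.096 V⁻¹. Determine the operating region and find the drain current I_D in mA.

V_SG = V_S − V_G = 10.6 − 7.9 = 2.7 V; V_SD = V_S − V_D = 10.6 − 5.91 = 4.69 V.
k_p = μ_pC_ox · (W/L) = 6.6 mA/V².
V_ov = V_SG − |V_tp| = 2.7 − 0.41 = 2.29 V.
Since V_SD = 4.69 V ≥ V_ov = 2.29 V, the device is in saturation.
I_D = ½ k_p V_ov² (1 + λ V_SD) = 0.5 × 6.6 × 2.29² × (1 + 0.096 × 4.69) = 25.1 mA.

Saturation; I_D = 25.1 mA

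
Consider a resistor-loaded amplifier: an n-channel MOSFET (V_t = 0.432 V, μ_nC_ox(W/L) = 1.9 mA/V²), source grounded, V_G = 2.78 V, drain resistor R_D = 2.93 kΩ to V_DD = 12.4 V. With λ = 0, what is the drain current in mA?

I_D = 3.84 mA

V_GS = V_G = 2.78 V, so V_ov = 2.78 − 0.432 = 2.35 V.
Assume saturation: I_D = ½ k_n V_ov² = 0.5 × 1.9 × 2.35² = 5.24 mA, giving V_DS = V_DD − I_D R_D = 12.4 − 5.24 × 2.93 = -2.95 V.
But -2.95 V < V_ov = 2.35 V, so the device is actually in triode.
In triode I_D = k_n[V_ov V_DS − ½ V_DS²] and I_D = (V_DD − V_DS)/R_D. Equating: 2.78 V_DS² − 14.07 V_DS + 12.4 = 0, giving V_DS = 1.14 V (the root below V_ov).
I_D = (12.4 − 1.14) / 2.93 = 3.84 mA.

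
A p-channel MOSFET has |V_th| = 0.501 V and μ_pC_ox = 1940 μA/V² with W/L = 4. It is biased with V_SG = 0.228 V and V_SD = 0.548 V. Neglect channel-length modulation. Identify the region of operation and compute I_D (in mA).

V_SG = 0.228 V < |V_th| = 0.501 V, so the transistor is in cutoff.

Cutoff; I_D = 0 mA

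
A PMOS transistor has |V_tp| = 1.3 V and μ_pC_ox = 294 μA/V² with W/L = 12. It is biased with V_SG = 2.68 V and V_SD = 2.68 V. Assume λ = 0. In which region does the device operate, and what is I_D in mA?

k_p = μ_pC_ox · (W/L) = 3.528 mA/V².
V_ov = V_SG − |V_tp| = 2.68 − 1.3 = 1.38 V.
Since V_SD = 2.68 V ≥ V_ov = 1.38 V, the device is in saturation.
I_D = ½ k_p V_ov² = 0.5 × 3.528 × 1.38² = 3.36 mA.

Saturation; I_D = 3.36 mA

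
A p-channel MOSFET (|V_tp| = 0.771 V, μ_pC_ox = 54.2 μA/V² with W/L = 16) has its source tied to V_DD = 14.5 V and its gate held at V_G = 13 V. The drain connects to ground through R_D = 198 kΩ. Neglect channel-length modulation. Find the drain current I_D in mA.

V_SG = V_DD − V_G = 14.5 − 13 = 1.5 V, so V_ov = 1.5 − 0.771 = 0.729 V.
k_p = μ_pC_ox · (W/L) = 0.8672 mA/V².
Assume saturation: I_D = ½ k_p V_ov² = 0.5 × 0.8672 × 0.729² = 0.23 mA, giving V_SD = V_DD − I_D R_D = 14.5 − 0.23 × 198 = -31.1 V.
But -31.1 V < V_ov = 0.729 V, so the device is actually in triode.
In triode I_D = k_p[V_ov V_SD − ½ V_SD²] and I_D = (V_DD − V_SD)/R_D. Equating: 85.9 V_SD² − 126.2 V_SD + 14.5 = 0, giving V_SD = 0.126 V (the root below V_ov).
I_D = (14.5 − 0.126) / 198 = 0.0726 mA.

I_D = 0.0726 mA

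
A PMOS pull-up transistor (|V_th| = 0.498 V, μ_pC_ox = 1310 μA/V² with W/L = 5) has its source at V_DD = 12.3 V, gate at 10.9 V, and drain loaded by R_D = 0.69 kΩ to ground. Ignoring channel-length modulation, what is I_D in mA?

I_D = 2.66 mA

V_SG = V_DD − V_G = 12.3 − 10.9 = 1.4 V, so V_ov = 1.4 − 0.498 = 0.902 V.
k_p = μ_pC_ox · (W/L) = 6.55 mA/V².
Assume saturation: I_D = ½ k_p V_ov² = 0.5 × 6.55 × 0.902² = 2.66 mA, giving V_SD = V_DD − I_D R_D = 12.3 − 2.66 × 0.69 = 10.5 V.
V_SD = 10.5 V ≥ V_ov = 0.902 V, confirming saturation.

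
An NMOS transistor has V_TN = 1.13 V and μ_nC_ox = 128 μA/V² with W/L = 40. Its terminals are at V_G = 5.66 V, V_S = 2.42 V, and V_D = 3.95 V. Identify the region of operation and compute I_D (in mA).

V_GS = V_G − V_S = 5.66 − 2.42 = 3.24 V; V_DS = V_D − V_S = 3.95 − 2.42 = 1.53 V.
k_n = μ_nC_ox · (W/L) = 5.12 mA/V².
V_ov = V_GS − V_TN = 3.24 − 1.13 = 2.11 V.
Since V_DS = 1.53 V < V_ov = 2.11 V, the device is in the triode region.
I_D = k_n [V_ov · V_DS − ½ V_DS²] = 5.12 × [2.11 × 1.53 − 0.5 × 1.53²] = 10.5 mA.

Triode; I_D = 10.5 mA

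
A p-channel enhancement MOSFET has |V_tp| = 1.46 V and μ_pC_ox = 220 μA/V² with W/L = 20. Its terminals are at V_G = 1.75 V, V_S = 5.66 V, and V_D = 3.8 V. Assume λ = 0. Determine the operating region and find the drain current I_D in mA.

V_SG = V_S − V_G = 5.66 − 1.75 = 3.91 V; V_SD = V_S − V_D = 5.66 − 3.8 = 1.86 V.
k_p = μ_pC_ox · (W/L) = 4.4 mA/V².
V_ov = V_SG − |V_tp| = 3.91 − 1.46 = 2.45 V.
Since V_SD = 1.86 V < V_ov = 2.45 V, the device is in the triode region.
I_D = k_p [V_ov · V_SD − ½ V_SD²] = 4.4 × [2.45 × 1.86 − 0.5 × 1.86²] = 12.4 mA.

Triode; I_D = 12.4 mA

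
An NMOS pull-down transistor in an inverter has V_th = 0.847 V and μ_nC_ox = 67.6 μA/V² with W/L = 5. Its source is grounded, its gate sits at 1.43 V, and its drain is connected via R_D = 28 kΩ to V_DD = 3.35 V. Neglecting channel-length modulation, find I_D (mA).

I_D = 0.0574 mA

V_GS = V_G = 1.43 V, so V_ov = 1.43 − 0.847 = 0.583 V.
k_n = μ_nC_ox · (W/L) = 0.338 mA/V².
Assume saturation: I_D = ½ k_n V_ov² = 0.5 × 0.338 × 0.583² = 0.0574 mA, giving V_DS = V_DD − I_D R_D = 3.35 − 0.0574 × 28 = 1.74 V.
V_DS = 1.74 V ≥ V_ov = 0.583 V, confirming saturation.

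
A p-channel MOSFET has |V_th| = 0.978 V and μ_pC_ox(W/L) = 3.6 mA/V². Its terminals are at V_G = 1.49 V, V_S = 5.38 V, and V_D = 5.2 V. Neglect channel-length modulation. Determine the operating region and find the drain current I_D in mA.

Triode; I_D = 1.83 mA

V_SG = V_S − V_G = 5.38 − 1.49 = 3.89 V; V_SD = V_S − V_D = 5.38 − 5.2 = 0.18 V.
V_ov = V_SG − |V_th| = 3.89 − 0.978 = 2.91 V.
Since V_SD = 0.18 V < V_ov = 2.91 V, the device is in the triode region.
I_D = k_p [V_ov · V_SD − ½ V_SD²] = 3.6 × [2.91 × 0.18 − 0.5 × 0.18²] = 1.83 mA.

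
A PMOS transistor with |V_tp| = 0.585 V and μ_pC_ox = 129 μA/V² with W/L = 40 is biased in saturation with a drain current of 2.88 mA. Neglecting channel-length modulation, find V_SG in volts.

V_SG = 1.64 V

k_p = μ_pC_ox · (W/L) = 5.16 mA/V².
In saturation I_D = ½ k_p (V_SG − |V_tp|)², so V_SG − |V_tp| = √(2 I_D / k_p) = √(2 × 2.88 / 5.16) = 1.06 V.
V_SG = 0.585 + 1.06 = 1.64 V.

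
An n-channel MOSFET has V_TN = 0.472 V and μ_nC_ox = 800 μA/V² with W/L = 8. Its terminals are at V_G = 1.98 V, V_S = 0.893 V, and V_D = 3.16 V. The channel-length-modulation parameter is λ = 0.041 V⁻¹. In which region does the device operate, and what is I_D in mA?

V_GS = V_G − V_S = 1.98 − 0.893 = 1.09 V; V_DS = V_D − V_S = 3.16 − 0.893 = 2.27 V.
k_n = μ_nC_ox · (W/L) = 6.4 mA/V².
V_ov = V_GS − V_TN = 1.09 − 0.472 = 0.615 V.
Since V_DS = 2.27 V ≥ V_ov = 0.615 V, the device is in saturation.
I_D = ½ k_n V_ov² (1 + λ V_DS) = 0.5 × 6.4 × 0.615² × (1 + 0.041 × 2.27) = 1.32 mA.

Saturation; I_D = 1.32 mA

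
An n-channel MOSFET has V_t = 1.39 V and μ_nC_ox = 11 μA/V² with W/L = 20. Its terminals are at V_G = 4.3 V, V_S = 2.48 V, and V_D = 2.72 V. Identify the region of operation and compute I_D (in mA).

V_GS = V_G − V_S = 4.3 − 2.48 = 1.82 V; V_DS = V_D − V_S = 2.72 − 2.48 = 0.24 V.
k_n = μ_nC_ox · (W/L) = 0.22 mA/V².
V_ov = V_GS − V_t = 1.82 − 1.39 = 0.43 V.
Since V_DS = 0.24 V < V_ov = 0.43 V, the device is in the triode region.
I_D = k_n [V_ov · V_DS − ½ V_DS²] = 0.22 × [0.43 × 0.24 − 0.5 × 0.24²] = 0.0164 mA.

Triode; I_D = 0.0164 mA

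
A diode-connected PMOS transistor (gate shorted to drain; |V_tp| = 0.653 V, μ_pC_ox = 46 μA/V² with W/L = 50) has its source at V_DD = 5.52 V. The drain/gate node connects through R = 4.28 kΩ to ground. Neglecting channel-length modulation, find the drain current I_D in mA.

I_D = 0.927 mA

With gate tied to drain, V_SG = V_SD ≥ V_SG − |V_tp|, so the device is in saturation.
k_p = μ_pC_ox · (W/L) = 2.3 mA/V².
KCL at the drain: ½ k_p (V_SG − |V_tp|)² = (V_DD − V_SG)/R.
Let x = V_SG − 0.653. Then 4.92 x² + x − 4.867 = 0, giving x = 0.898 V (positive root), so V_SG = 1.55 V.
I_D = (V_DD − V_SG)/R = (5.52 − 1.55) / 4.28 = 0.927 mA.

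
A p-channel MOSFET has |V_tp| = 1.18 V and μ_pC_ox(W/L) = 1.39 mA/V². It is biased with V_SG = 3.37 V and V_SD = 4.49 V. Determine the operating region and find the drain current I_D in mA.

Saturation; I_D = 3.33 mA

V_ov = V_SG − |V_tp| = 3.37 − 1.18 = 2.19 V.
Since V_SD = 4.49 V ≥ V_ov = 2.19 V, the device is in saturation.
I_D = ½ k_p V_ov² = 0.5 × 1.39 × 2.19² = 3.33 mA.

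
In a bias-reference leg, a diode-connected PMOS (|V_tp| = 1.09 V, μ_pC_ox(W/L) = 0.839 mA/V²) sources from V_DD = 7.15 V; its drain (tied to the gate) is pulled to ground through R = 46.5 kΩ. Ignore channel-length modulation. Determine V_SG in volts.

With gate tied to drain, V_SG = V_SD ≥ V_SG − |V_tp|, so the device is in saturation.
KCL at the drain: ½ k_p (V_SG − |V_tp|)² = (V_DD − V_SG)/R.
Let x = V_SG − 1.09. Then 19.5 x² + x − 6.06 = 0, giving x = 0.532 V (positive root), so V_SG = 1.62 V.
I_D = (V_DD − V_SG)/R = (7.15 − 1.62) / 46.5 = 0.119 mA.

V_SG = 1.62 V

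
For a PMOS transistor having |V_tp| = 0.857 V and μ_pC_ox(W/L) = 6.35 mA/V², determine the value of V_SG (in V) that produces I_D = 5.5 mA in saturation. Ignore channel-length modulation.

In saturation I_D = ½ k_p (V_SG − |V_tp|)², so V_SG − |V_tp| = √(2 I_D / k_p) = √(2 × 5.5 / 6.35) = 1.32 V.
V_SG = 0.857 + 1.32 = 2.17 V.

V_SG = 2.17 V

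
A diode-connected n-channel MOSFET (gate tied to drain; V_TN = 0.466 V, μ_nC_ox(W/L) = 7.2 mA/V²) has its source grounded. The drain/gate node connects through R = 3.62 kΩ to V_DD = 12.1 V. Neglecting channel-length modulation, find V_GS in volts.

With gate tied to drain, V_GS = V_DS ≥ V_GS − V_TN, so the device is in saturation.
KCL at the drain: ½ k_n (V_GS − V_TN)² = (V_DD − V_GS)/R.
Let x = V_GS − 0.466. Then 13 x² + x − 11.63 = 0, giving x = 0.907 V (positive root), so V_GS = 1.37 V.
I_D = (V_DD − V_GS)/R = (12.1 − 1.37) / 3.62 = 2.96 mA.

V_GS = 1.37 V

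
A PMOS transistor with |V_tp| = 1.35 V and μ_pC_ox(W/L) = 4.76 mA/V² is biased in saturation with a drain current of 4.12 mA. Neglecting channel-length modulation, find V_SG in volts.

V_SG = 2.67 V

In saturation I_D = ½ k_p (V_SG − |V_tp|)², so V_SG − |V_tp| = √(2 I_D / k_p) = √(2 × 4.12 / 4.76) = 1.32 V.
V_SG = 1.35 + 1.32 = 2.67 V.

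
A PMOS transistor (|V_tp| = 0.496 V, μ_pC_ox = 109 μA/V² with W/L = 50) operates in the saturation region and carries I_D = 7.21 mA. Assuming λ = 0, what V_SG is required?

k_p = μ_pC_ox · (W/L) = 5.45 mA/V².
In saturation I_D = ½ k_p (V_SG − |V_tp|)², so V_SG − |V_tp| = √(2 I_D / k_p) = √(2 × 7.21 / 5.45) = 1.63 V.
V_SG = 0.496 + 1.63 = 2.12 V.

V_SG = 2.12 V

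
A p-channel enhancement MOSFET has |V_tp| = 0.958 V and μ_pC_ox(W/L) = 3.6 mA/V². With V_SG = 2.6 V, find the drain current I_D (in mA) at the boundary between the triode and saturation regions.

I_D = 4.85 mA

At the boundary V_SD = V_ov = V_SG − |V_tp| = 2.6 − 0.958 = 1.64 V.
I_D = ½ k_p V_ov² = 0.5 × 3.6 × 1.64² = 4.85 mA.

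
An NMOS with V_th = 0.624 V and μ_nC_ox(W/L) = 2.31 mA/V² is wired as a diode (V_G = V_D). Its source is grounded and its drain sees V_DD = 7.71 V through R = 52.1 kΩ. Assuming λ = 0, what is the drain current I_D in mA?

I_D = 0.130 mA

With gate tied to drain, V_GS = V_DS ≥ V_GS − V_th, so the device is in saturation.
KCL at the drain: ½ k_n (V_GS − V_th)² = (V_DD − V_GS)/R.
Let x = V_GS − 0.624. Then 60.2 x² + x − 7.086 = 0, giving x = 0.335 V (positive root), so V_GS = 0.959 V.
I_D = (V_DD − V_GS)/R = (7.71 − 0.959) / 52.1 = 0.13 mA.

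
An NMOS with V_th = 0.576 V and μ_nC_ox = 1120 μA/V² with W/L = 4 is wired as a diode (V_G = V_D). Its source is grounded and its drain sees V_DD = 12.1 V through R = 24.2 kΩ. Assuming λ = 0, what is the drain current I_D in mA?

With gate tied to drain, V_GS = V_DS ≥ V_GS − V_th, so the device is in saturation.
k_n = μ_nC_ox · (W/L) = 4.48 mA/V².
KCL at the drain: ½ k_n (V_GS − V_th)² = (V_DD − V_GS)/R.
Let x = V_GS − 0.576. Then 54.2 x² + x − 11.52 = 0, giving x = 0.452 V (positive root), so V_GS = 1.03 V.
I_D = (V_DD − V_GS)/R = (12.1 − 1.03) / 24.2 = 0.458 mA.

I_D = 0.458 mA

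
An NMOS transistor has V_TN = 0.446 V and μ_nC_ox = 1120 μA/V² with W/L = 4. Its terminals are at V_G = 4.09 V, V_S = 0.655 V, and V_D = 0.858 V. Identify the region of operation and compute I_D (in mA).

V_GS = V_G − V_S = 4.09 − 0.655 = 3.43 V; V_DS = V_D − V_S = 0.858 − 0.655 = 0.203 V.
k_n = μ_nC_ox · (W/L) = 4.48 mA/V².
V_ov = V_GS − V_TN = 3.43 − 0.446 = 2.99 V.
Since V_DS = 0.203 V < V_ov = 2.99 V, the device is in the triode region.
I_D = k_n [V_ov · V_DS − ½ V_DS²] = 4.48 × [2.99 × 0.203 − 0.5 × 0.203²] = 2.63 mA.

Triode; I_D = 2.63 mA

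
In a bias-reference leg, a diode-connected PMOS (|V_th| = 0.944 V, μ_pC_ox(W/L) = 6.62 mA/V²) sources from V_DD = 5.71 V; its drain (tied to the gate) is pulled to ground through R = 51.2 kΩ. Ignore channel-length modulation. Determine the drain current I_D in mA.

With gate tied to drain, V_SG = V_SD ≥ V_SG − |V_th|, so the device is in saturation.
KCL at the drain: ½ k_p (V_SG − |V_th|)² = (V_DD − V_SG)/R.
Let x = V_SG − 0.944. Then 169 x² + x − 4.766 = 0, giving x = 0.165 V (positive root), so V_SG = 1.11 V.
I_D = (V_DD − V_SG)/R = (5.71 − 1.11) / 51.2 = 0.0899 mA.

I_D = 0.0899 mA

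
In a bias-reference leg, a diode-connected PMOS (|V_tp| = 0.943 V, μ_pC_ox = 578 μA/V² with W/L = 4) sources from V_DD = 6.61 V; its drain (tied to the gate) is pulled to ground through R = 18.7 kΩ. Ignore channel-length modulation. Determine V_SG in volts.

V_SG = 1.43 V

With gate tied to drain, V_SG = V_SD ≥ V_SG − |V_tp|, so the device is in saturation.
k_p = μ_pC_ox · (W/L) = 2.312 mA/V².
KCL at the drain: ½ k_p (V_SG − |V_tp|)² = (V_DD − V_SG)/R.
Let x = V_SG − 0.943. Then 21.6 x² + x − 5.667 = 0, giving x = 0.489 V (positive root), so V_SG = 1.43 V.
I_D = (V_DD − V_SG)/R = (6.61 − 1.43) / 18.7 = 0.277 mA.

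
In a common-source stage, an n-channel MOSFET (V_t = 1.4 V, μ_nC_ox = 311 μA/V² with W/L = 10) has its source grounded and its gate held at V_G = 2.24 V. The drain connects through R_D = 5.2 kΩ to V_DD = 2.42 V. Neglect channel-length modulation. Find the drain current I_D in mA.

V_GS = V_G = 2.24 V, so V_ov = 2.24 − 1.4 = 0.84 V.
k_n = μ_nC_ox · (W/L) = 3.11 mA/V².
Assume saturation: I_D = ½ k_n V_ov² = 0.5 × 3.11 × 0.84² = 1.1 mA, giving V_DS = V_DD − I_D R_D = 2.42 − 1.1 × 5.2 = -3.29 V.
But -3.29 V < V_ov = 0.84 V, so the device is actually in triode.
In triode I_D = k_n[V_ov V_DS − ½ V_DS²] and I_D = (V_DD − V_DS)/R_D. Equating: 8.09 V_DS² − 14.58 V_DS + 2.42 = 0, giving V_DS = 0.185 V (the root below V_ov).
I_D = (2.42 − 0.185) / 5.2 = 0.43 mA.

I_D = 0.430 mA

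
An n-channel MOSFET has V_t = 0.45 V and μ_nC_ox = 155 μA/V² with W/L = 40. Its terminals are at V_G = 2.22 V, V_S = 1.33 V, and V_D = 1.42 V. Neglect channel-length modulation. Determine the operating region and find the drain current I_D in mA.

Triode; I_D = 0.220 mA

V_GS = V_G − V_S = 2.22 − 1.33 = 0.89 V; V_DS = V_D − V_S = 1.42 − 1.33 = 0.09 V.
k_n = μ_nC_ox · (W/L) = 6.2 mA/V².
V_ov = V_GS − V_t = 0.89 − 0.45 = 0.44 V.
Since V_DS = 0.09 V < V_ov = 0.44 V, the device is in the triode region.
I_D = k_n [V_ov · V_DS − ½ V_DS²] = 6.2 × [0.44 × 0.09 − 0.5 × 0.09²] = 0.22 mA.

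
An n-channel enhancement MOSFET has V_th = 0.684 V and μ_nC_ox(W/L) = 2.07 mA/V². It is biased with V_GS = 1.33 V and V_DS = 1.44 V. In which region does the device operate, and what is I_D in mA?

V_ov = V_GS − V_th = 1.33 − 0.684 = 0.646 V.
Since V_DS = 1.44 V ≥ V_ov = 0.646 V, the device is in saturation.
I_D = ½ k_n V_ov² = 0.5 × 2.07 × 0.646² = 0.432 mA.

Saturation; I_D = 0.432 mA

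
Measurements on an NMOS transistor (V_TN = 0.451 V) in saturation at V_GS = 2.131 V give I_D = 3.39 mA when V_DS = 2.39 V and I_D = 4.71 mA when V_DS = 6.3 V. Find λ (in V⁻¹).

λ = 0.131 V⁻¹

With V_GS fixed, I_D ∝ (1 + λ V_DS) in saturation, so I_D2/I_D1 = (1 + λ V_DS2)/(1 + λ V_DS1).
4.71/3.39 = 1.389 = (1 + 6.3 λ)/(1 + 2.39 λ).
Solving: λ (I_D1 V_DS2 − I_D2 V_DS1) = I_D2 − I_D1, so λ = (4.71 − 3.39) / (3.39 × 6.3 − 4.71 × 2.39) = 1.32 / 10.1 = 0.131 V⁻¹.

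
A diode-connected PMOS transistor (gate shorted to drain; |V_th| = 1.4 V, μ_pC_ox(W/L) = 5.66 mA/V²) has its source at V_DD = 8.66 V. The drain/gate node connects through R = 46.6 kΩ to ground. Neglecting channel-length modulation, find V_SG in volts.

With gate tied to drain, V_SG = V_SD ≥ V_SG − |V_th|, so the device is in saturation.
KCL at the drain: ½ k_p (V_SG − |V_th|)² = (V_DD − V_SG)/R.
Let x = V_SG − 1.4. Then 132 x² + x − 7.26 = 0, giving x = 0.231 V (positive root), so V_SG = 1.63 V.
I_D = (V_DD − V_SG)/R = (8.66 − 1.63) / 46.6 = 0.151 mA.

V_SG = 1.63 V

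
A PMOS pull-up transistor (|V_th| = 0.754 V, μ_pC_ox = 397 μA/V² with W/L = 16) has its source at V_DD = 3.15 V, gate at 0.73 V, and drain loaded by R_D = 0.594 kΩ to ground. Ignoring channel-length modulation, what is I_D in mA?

V_SG = V_DD − V_G = 3.15 − 0.73 = 2.42 V, so V_ov = 2.42 − 0.754 = 1.67 V.
k_p = μ_pC_ox · (W/L) = 6.352 mA/V².
Assume saturation: I_D = ½ k_p V_ov² = 0.5 × 6.352 × 1.67² = 8.82 mA, giving V_SD = V_DD − I_D R_D = 3.15 − 8.82 × 0.594 = -2.09 V.
But -2.09 V < V_ov = 1.67 V, so the device is actually in triode.
In triode I_D = k_p[V_ov V_SD − ½ V_SD²] and I_D = (V_DD − V_SD)/R_D. Equating: 1.89 V_SD² − 7.286 V_SD + 3.15 = 0, giving V_SD = 0.496 V (the root below V_ov).
I_D = (3.15 − 0.496) / 0.594 = 4.47 mA.

I_D = 4.47 mA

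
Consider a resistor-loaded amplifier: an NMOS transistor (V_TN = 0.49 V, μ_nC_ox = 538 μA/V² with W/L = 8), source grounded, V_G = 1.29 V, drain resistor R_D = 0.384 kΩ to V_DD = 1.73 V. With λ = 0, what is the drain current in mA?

V_GS = V_G = 1.29 V, so V_ov = 1.29 − 0.49 = 0.8 V.
k_n = μ_nC_ox · (W/L) = 4.304 mA/V².
Assume saturation: I_D = ½ k_n V_ov² = 0.5 × 4.304 × 0.8² = 1.38 mA, giving V_DS = V_DD − I_D R_D = 1.73 − 1.38 × 0.384 = 1.2 V.
V_DS = 1.2 V ≥ V_ov = 0.8 V, confirming saturation.

I_D = 1.38 mA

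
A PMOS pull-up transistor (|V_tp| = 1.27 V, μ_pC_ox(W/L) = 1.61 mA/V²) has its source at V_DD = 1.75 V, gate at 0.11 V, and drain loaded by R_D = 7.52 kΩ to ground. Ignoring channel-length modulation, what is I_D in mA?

V_SG = V_DD − V_G = 1.75 − 0.11 = 1.64 V, so V_ov = 1.64 − 1.27 = 0.37 V.
Assume saturation: I_D = ½ k_p V_ov² = 0.5 × 1.61 × 0.37² = 0.11 mA, giving V_SD = V_DD − I_D R_D = 1.75 − 0.11 × 7.52 = 0.921 V.
V_SD = 0.921 V ≥ V_ov = 0.37 V, confirming saturation.

I_D = 0.110 mA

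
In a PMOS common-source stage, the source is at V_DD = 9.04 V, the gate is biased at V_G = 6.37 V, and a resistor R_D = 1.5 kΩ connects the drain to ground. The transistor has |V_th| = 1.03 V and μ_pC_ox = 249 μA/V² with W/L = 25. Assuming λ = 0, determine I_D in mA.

V_SG = V_DD − V_G = 9.04 − 6.37 = 2.67 V, so V_ov = 2.67 − 1.03 = 1.64 V.
k_p = μ_pC_ox · (W/L) = 6.225 mA/V².
Assume saturation: I_D = ½ k_p V_ov² = 0.5 × 6.225 × 1.64² = 8.37 mA, giving V_SD = V_DD − I_D R_D = 9.04 − 8.37 × 1.5 = -3.52 V.
But -3.52 V < V_ov = 1.64 V, so the device is actually in triode.
In triode I_D = k_p[V_ov V_SD − ½ V_SD²] and I_D = (V_DD − V_SD)/R_D. Equating: 4.67 V_SD² − 16.31 V_SD + 9.04 = 0, giving V_SD = 0.691 V (the root below V_ov).
I_D = (9.04 − 0.691) / 1.5 = 5.57 mA.

I_D = 5.57 mA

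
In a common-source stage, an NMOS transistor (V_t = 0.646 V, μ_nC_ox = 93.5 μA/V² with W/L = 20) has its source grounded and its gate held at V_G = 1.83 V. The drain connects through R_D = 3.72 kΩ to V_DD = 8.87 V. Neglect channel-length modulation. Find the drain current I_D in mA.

I_D = 1.31 mA

V_GS = V_G = 1.83 V, so V_ov = 1.83 − 0.646 = 1.18 V.
k_n = μ_nC_ox · (W/L) = 1.87 mA/V².
Assume saturation: I_D = ½ k_n V_ov² = 0.5 × 1.87 × 1.18² = 1.31 mA, giving V_DS = V_DD − I_D R_D = 8.87 − 1.31 × 3.72 = 3.99 V.
V_DS = 3.99 V ≥ V_ov = 1.18 V, confirming saturation.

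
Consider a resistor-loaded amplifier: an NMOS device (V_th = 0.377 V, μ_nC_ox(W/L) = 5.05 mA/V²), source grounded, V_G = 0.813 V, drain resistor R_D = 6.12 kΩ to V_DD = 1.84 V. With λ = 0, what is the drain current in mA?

V_GS = V_G = 0.813 V, so V_ov = 0.813 − 0.377 = 0.436 V.
Assume saturation: I_D = ½ k_n V_ov² = 0.5 × 5.05 × 0.436² = 0.48 mA, giving V_DS = V_DD − I_D R_D = 1.84 − 0.48 × 6.12 = -1.1 V.
But -1.1 V < V_ov = 0.436 V, so the device is actually in triode.
In triode I_D = k_n[V_ov V_DS − ½ V_DS²] and I_D = (V_DD − V_DS)/R_D. Equating: 15.5 V_DS² − 14.48 V_DS + 1.84 = 0, giving V_DS = 0.152 V (the root below V_ov).
I_D = (1.84 − 0.152) / 6.12 = 0.276 mA.

I_D = 0.276 mA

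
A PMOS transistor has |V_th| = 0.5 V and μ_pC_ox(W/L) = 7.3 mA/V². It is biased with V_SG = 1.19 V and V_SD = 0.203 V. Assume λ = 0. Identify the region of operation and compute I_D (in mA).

Triode; I_D = 0.872 mA

V_ov = V_SG − |V_th| = 1.19 − 0.5 = 0.69 V.
Since V_SD = 0.203 V < V_ov = 0.69 V, the device is in the triode region.
I_D = k_p [V_ov · V_SD − ½ V_SD²] = 7.3 × [0.69 × 0.203 − 0.5 × 0.203²] = 0.872 mA.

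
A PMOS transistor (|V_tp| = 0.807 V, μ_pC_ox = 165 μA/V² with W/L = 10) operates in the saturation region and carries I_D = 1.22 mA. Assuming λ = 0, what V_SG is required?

k_p = μ_pC_ox · (W/L) = 1.65 mA/V².
In saturation I_D = ½ k_p (V_SG − |V_tp|)², so V_SG − |V_tp| = √(2 I_D / k_p) = √(2 × 1.22 / 1.65) = 1.22 V.
V_SG = 0.807 + 1.22 = 2.02 V.

V_SG = 2.02 V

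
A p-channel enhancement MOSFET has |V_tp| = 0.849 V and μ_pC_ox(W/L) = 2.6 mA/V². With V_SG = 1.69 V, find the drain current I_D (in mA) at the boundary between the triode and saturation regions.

I_D = 0.919 mA

At the boundary V_SD = V_ov = V_SG − |V_tp| = 1.69 − 0.849 = 0.841 V.
I_D = ½ k_p V_ov² = 0.5 × 2.6 × 0.841² = 0.919 mA.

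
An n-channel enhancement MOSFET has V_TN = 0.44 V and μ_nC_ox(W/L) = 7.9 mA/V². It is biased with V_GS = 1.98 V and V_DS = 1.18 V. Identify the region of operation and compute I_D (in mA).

Triode; I_D = 8.86 mA

V_ov = V_GS − V_TN = 1.98 − 0.44 = 1.54 V.
Since V_DS = 1.18 V < V_ov = 1.54 V, the device is in the triode region.
I_D = k_n [V_ov · V_DS − ½ V_DS²] = 7.9 × [1.54 × 1.18 − 0.5 × 1.18²] = 8.86 mA.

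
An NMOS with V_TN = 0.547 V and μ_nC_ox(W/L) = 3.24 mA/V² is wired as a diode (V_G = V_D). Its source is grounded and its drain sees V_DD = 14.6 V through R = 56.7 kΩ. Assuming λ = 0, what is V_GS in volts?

With gate tied to drain, V_GS = V_DS ≥ V_GS − V_TN, so the device is in saturation.
KCL at the drain: ½ k_n (V_GS − V_TN)² = (V_DD − V_GS)/R.
Let x = V_GS − 0.547. Then 91.9 x² + x − 14.05 = 0, giving x = 0.386 V (positive root), so V_GS = 0.933 V.
I_D = (V_DD − V_GS)/R = (14.6 − 0.933) / 56.7 = 0.241 mA.

V_GS = 0.933 V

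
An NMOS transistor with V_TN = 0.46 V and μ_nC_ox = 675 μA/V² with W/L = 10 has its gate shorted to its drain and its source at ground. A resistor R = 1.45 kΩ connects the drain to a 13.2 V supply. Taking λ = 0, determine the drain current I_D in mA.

With gate tied to drain, V_GS = V_DS ≥ V_GS − V_TN, so the device is in saturation.
k_n = μ_nC_ox · (W/L) = 6.75 mA/V².
KCL at the drain: ½ k_n (V_GS − V_TN)² = (V_DD − V_GS)/R.
Let x = V_GS − 0.46. Then 4.89 x² + x − 12.74 = 0, giving x = 1.51 V (positive root), so V_GS = 1.97 V.
I_D = (V_DD − V_GS)/R = (13.2 − 1.97) / 1.45 = 7.74 mA.

I_D = 7.74 mA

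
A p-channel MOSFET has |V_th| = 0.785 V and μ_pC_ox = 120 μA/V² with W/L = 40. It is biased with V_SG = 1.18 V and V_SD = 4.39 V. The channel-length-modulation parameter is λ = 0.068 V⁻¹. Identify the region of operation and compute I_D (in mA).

Saturation; I_D = 0.486 mA

k_p = μ_pC_ox · (W/L) = 4.8 mA/V².
V_ov = V_SG − |V_th| = 1.18 − 0.785 = 0.395 V.
Since V_SD = 4.39 V ≥ V_ov = 0.395 V, the device is in saturation.
I_D = ½ k_p V_ov² (1 + λ V_SD) = 0.5 × 4.8 × 0.395² × (1 + 0.068 × 4.39) = 0.486 mA.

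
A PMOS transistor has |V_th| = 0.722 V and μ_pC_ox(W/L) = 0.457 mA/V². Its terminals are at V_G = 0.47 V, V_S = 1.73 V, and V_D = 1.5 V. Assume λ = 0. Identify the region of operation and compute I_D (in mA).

Triode; I_D = 0.0445 mA

V_SG = V_S − V_G = 1.73 − 0.47 = 1.26 V; V_SD = V_S − V_D = 1.73 − 1.5 = 0.23 V.
V_ov = V_SG − |V_th| = 1.26 − 0.722 = 0.538 V.
Since V_SD = 0.23 V < V_ov = 0.538 V, the device is in the triode region.
I_D = k_p [V_ov · V_SD − ½ V_SD²] = 0.457 × [0.538 × 0.23 − 0.5 × 0.23²] = 0.0445 mA.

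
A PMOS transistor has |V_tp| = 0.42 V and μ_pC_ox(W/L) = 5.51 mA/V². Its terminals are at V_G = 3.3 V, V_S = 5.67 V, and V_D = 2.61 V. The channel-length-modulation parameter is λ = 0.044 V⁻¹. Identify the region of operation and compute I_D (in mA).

V_SG = V_S − V_G = 5.67 − 3.3 = 2.37 V; V_SD = V_S − V_D = 5.67 − 2.61 = 3.06 V.
V_ov = V_SG − |V_tp| = 2.37 − 0.42 = 1.95 V.
Since V_SD = 3.06 V ≥ V_ov = 1.95 V, the device is in saturation.
I_D = ½ k_p V_ov² (1 + λ V_SD) = 0.5 × 5.51 × 1.95² × (1 + 0.044 × 3.06) = 11.9 mA.

Saturation; I_D = 11.9 mA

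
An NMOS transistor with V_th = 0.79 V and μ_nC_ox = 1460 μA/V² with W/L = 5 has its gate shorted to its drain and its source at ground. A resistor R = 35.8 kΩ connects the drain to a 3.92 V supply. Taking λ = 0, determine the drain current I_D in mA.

With gate tied to drain, V_GS = V_DS ≥ V_GS − V_th, so the device is in saturation.
k_n = μ_nC_ox · (W/L) = 7.3 mA/V².
KCL at the drain: ½ k_n (V_GS − V_th)² = (V_DD − V_GS)/R.
Let x = V_GS − 0.79. Then 131 x² + x − 3.13 = 0, giving x = 0.151 V (positive root), so V_GS = 0.941 V.
I_D = (V_DD − V_GS)/R = (3.92 − 0.941) / 35.8 = 0.0832 mA.

I_D = 0.0832 mA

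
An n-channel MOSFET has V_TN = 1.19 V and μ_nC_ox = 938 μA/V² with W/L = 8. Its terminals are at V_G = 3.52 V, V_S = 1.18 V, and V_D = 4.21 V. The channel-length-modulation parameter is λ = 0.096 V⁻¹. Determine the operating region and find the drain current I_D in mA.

V_GS = V_G − V_S = 3.52 − 1.18 = 2.34 V; V_DS = V_D − V_S = 4.21 − 1.18 = 3.03 V.
k_n = μ_nC_ox · (W/L) = 7.504 mA/V².
V_ov = V_GS − V_TN = 2.34 − 1.19 = 1.15 V.
Since V_DS = 3.03 V ≥ V_ov = 1.15 V, the device is in saturation.
I_D = ½ k_n V_ov² (1 + λ V_DS) = 0.5 × 7.504 × 1.15² × (1 + 0.096 × 3.03) = 6.41 mA.

Saturation; I_D = 6.41 mA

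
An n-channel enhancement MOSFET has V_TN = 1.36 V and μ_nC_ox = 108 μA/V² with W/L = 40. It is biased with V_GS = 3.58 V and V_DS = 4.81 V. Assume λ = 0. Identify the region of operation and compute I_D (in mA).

Saturation; I_D = 10.6 mA

k_n = μ_nC_ox · (W/L) = 4.32 mA/V².
V_ov = V_GS − V_TN = 3.58 − 1.36 = 2.22 V.
Since V_DS = 4.81 V ≥ V_ov = 2.22 V, the device is in saturation.
I_D = ½ k_n V_ov² = 0.5 × 4.32 × 2.22² = 10.6 mA.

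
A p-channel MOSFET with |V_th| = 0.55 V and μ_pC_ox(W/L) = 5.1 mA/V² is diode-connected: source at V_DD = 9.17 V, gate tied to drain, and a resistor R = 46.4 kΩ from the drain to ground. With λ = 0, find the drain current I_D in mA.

With gate tied to drain, V_SG = V_SD ≥ V_SG − |V_th|, so the device is in saturation.
KCL at the drain: ½ k_p (V_SG − |V_th|)² = (V_DD − V_SG)/R.
Let x = V_SG − 0.55. Then 118 x² + x − 8.62 = 0, giving x = 0.266 V (positive root), so V_SG = 0.816 V.
I_D = (V_DD − V_SG)/R = (9.17 − 0.816) / 46.4 = 0.18 mA.

I_D = 0.180 mA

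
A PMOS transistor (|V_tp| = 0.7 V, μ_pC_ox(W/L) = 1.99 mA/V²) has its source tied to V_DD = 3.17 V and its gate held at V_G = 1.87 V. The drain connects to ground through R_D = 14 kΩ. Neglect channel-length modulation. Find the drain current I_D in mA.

V_SG = V_DD − V_G = 3.17 − 1.87 = 1.3 V, so V_ov = 1.3 − 0.7 = 0.6 V.
Assume saturation: I_D = ½ k_p V_ov² = 0.5 × 1.99 × 0.6² = 0.358 mA, giving V_SD = V_DD − I_D R_D = 3.17 − 0.358 × 14 = -1.84 V.
But -1.84 V < V_ov = 0.6 V, so the device is actually in triode.
In triode I_D = k_p[V_ov V_SD − ½ V_SD²] and I_D = (V_DD − V_SD)/R_D. Equating: 13.9 V_SD² − 17.72 V_SD + 3.17 = 0, giving V_SD = 0.215 V (the root below V_ov).
I_D = (3.17 − 0.215) / 14 = 0.211 mA.

I_D = 0.211 mA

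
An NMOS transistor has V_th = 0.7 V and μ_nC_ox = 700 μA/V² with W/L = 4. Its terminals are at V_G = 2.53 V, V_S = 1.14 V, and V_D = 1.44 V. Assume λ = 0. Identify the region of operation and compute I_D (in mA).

V_GS = V_G − V_S = 2.53 − 1.14 = 1.39 V; V_DS = V_D − V_S = 1.44 − 1.14 = 0.3 V.
k_n = μ_nC_ox · (W/L) = 2.8 mA/V².
V_ov = V_GS − V_th = 1.39 − 0.7 = 0.69 V.
Since V_DS = 0.3 V < V_ov = 0.69 V, the device is in the triode region.
I_D = k_n [V_ov · V_DS − ½ V_DS²] = 2.8 × [0.69 × 0.3 − 0.5 × 0.3²] = 0.454 mA.

Triode; I_D = 0.454 mA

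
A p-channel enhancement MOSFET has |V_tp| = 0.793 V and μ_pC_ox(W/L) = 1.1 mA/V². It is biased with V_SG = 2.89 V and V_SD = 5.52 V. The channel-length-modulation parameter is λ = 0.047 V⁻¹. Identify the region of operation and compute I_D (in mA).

Saturation; I_D = 3.05 mA

V_ov = V_SG − |V_tp| = 2.89 − 0.793 = 2.1 V.
Since V_SD = 5.52 V ≥ V_ov = 2.1 V, the device is in saturation.
I_D = ½ k_p V_ov² (1 + λ V_SD) = 0.5 × 1.1 × 2.1² × (1 + 0.047 × 5.52) = 3.05 mA.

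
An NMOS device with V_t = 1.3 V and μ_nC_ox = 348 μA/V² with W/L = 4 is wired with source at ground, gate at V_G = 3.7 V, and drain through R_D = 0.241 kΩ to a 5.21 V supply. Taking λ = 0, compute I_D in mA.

V_GS = V_G = 3.7 V, so V_ov = 3.7 − 1.3 = 2.4 V.
k_n = μ_nC_ox · (W/L) = 1.392 mA/V².
Assume saturation: I_D = ½ k_n V_ov² = 0.5 × 1.392 × 2.4² = 4.01 mA, giving V_DS = V_DD − I_D R_D = 5.21 − 4.01 × 0.241 = 4.24 V.
V_DS = 4.24 V ≥ V_ov = 2.4 V, confirming saturation.

I_D = 4.01 mA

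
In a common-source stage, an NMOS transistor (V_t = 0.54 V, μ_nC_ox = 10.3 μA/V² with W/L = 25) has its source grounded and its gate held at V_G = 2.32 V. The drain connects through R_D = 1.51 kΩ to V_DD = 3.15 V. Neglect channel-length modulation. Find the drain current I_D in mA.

I_D = 0.408 mA

V_GS = V_G = 2.32 V, so V_ov = 2.32 − 0.54 = 1.78 V.
k_n = μ_nC_ox · (W/L) = 0.2575 mA/V².
Assume saturation: I_D = ½ k_n V_ov² = 0.5 × 0.2575 × 1.78² = 0.408 mA, giving V_DS = V_DD − I_D R_D = 3.15 − 0.408 × 1.51 = 2.53 V.
V_DS = 2.53 V ≥ V_ov = 1.78 V, confirming saturation.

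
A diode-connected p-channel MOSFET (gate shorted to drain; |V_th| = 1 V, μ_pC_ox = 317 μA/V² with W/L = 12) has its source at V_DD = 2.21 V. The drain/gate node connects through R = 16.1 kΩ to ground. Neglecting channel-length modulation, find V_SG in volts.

With gate tied to drain, V_SG = V_SD ≥ V_SG − |V_th|, so the device is in saturation.
k_p = μ_pC_ox · (W/L) = 3.804 mA/V².
KCL at the drain: ½ k_p (V_SG − |V_th|)² = (V_DD − V_SG)/R.
Let x = V_SG − 1. Then 30.6 x² + x − 1.21 = 0, giving x = 0.183 V (positive root), so V_SG = 1.18 V.
I_D = (V_DD − V_SG)/R = (2.21 − 1.18) / 16.1 = 0.0638 mA.

V_SG = 1.18 V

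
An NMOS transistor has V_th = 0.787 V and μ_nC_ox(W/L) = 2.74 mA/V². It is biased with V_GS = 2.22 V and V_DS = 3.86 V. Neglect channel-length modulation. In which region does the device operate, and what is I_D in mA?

Saturation; I_D = 2.81 mA

V_ov = V_GS − V_th = 2.22 − 0.787 = 1.43 V.
Since V_DS = 3.86 V ≥ V_ov = 1.43 V, the device is in saturation.
I_D = ½ k_n V_ov² = 0.5 × 2.74 × 1.43² = 2.81 mA.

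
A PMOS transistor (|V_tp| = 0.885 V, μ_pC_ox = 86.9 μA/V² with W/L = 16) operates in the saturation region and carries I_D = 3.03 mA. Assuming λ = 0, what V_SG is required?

V_SG = 2.97 V

k_p = μ_pC_ox · (W/L) = 1.39 mA/V².
In saturation I_D = ½ k_p (V_SG − |V_tp|)², so V_SG − |V_tp| = √(2 I_D / k_p) = √(2 × 3.03 / 1.39) = 2.09 V.
V_SG = 0.885 + 2.09 = 2.97 V.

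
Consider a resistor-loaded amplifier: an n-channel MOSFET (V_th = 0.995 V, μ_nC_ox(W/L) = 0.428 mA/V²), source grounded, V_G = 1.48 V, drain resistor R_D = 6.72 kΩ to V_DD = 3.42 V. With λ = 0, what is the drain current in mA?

V_GS = V_G = 1.48 V, so V_ov = 1.48 − 0.995 = 0.485 V.
Assume saturation: I_D = ½ k_n V_ov² = 0.5 × 0.428 × 0.485² = 0.0503 mA, giving V_DS = V_DD − I_D R_D = 3.42 − 0.0503 × 6.72 = 3.08 V.
V_DS = 3.08 V ≥ V_ov = 0.485 V, confirming saturation.

I_D = 0.0503 mA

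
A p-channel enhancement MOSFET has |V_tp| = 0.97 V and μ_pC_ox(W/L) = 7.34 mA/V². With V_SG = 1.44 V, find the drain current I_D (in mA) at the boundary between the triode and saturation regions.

At the boundary V_SD = V_ov = V_SG − |V_tp| = 1.44 − 0.97 = 0.47 V.
I_D = ½ k_p V_ov² = 0.5 × 7.34 × 0.47² = 0.811 mA.

I_D = 0.811 mA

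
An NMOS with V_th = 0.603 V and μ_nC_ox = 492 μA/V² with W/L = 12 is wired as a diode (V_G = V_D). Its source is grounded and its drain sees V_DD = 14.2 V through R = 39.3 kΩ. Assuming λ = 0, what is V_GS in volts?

V_GS = 0.941 V

With gate tied to drain, V_GS = V_DS ≥ V_GS − V_th, so the device is in saturation.
k_n = μ_nC_ox · (W/L) = 5.904 mA/V².
KCL at the drain: ½ k_n (V_GS − V_th)² = (V_DD − V_GS)/R.
Let x = V_GS − 0.603. Then 116 x² + x − 13.6 = 0, giving x = 0.338 V (positive root), so V_GS = 0.941 V.
I_D = (V_DD − V_GS)/R = (14.2 − 0.941) / 39.3 = 0.337 mA.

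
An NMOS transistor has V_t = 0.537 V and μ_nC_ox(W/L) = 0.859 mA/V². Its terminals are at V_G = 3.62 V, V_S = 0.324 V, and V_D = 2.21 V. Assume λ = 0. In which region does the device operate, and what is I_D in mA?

Triode; I_D = 2.94 mA

V_GS = V_G − V_S = 3.62 − 0.324 = 3.3 V; V_DS = V_D − V_S = 2.21 − 0.324 = 1.89 V.
V_ov = V_GS − V_t = 3.3 − 0.537 = 2.76 V.
Since V_DS = 1.89 V < V_ov = 2.76 V, the device is in the triode region.
I_D = k_n [V_ov · V_DS − ½ V_DS²] = 0.859 × [2.76 × 1.89 − 0.5 × 1.89²] = 2.94 mA.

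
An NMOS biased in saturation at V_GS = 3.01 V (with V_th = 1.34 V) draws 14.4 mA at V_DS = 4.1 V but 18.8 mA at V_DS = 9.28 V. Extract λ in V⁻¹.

With V_GS fixed, I_D ∝ (1 + λ V_DS) in saturation, so I_D2/I_D1 = (1 + λ V_DS2)/(1 + λ V_DS1).
18.8/14.4 = 1.306 = (1 + 9.28 λ)/(1 + 4.1 λ).
Solving: λ (I_D1 V_DS2 − I_D2 V_DS1) = I_D2 − I_D1, so λ = (18.8 − 14.4) / (14.4 × 9.28 − 18.8 × 4.1) = 4.4 / 56.6 = 0.0778 V⁻¹.

λ = 0.0778 V⁻¹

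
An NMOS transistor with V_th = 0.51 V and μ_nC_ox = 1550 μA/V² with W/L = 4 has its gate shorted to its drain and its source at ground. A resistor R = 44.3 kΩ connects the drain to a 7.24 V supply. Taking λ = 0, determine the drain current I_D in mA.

With gate tied to drain, V_GS = V_DS ≥ V_GS − V_th, so the device is in saturation.
k_n = μ_nC_ox · (W/L) = 6.2 mA/V².
KCL at the drain: ½ k_n (V_GS − V_th)² = (V_DD − V_GS)/R.
Let x = V_GS − 0.51. Then 137 x² + x − 6.73 = 0, giving x = 0.218 V (positive root), so V_GS = 0.728 V.
I_D = (V_DD − V_GS)/R = (7.24 − 0.728) / 44.3 = 0.147 mA.

I_D = 0.147 mA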